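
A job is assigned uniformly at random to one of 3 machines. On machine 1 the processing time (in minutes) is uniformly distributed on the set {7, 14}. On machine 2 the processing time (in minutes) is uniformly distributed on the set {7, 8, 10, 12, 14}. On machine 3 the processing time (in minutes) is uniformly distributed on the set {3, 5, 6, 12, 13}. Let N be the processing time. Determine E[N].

E[N | machine 1] = (7+14)/2 = 21/2.
E[N | machine 2] = (7+8+10+12+14)/5 = 51/5.
E[N | machine 3] = (3+5+6+12+13)/5 = 39/5.
By the law of total expectation,
E[N] = (1/3)·(21/2) + (1/3)·(51/5) + (1/3)·(39/5) = 19/2.

19/2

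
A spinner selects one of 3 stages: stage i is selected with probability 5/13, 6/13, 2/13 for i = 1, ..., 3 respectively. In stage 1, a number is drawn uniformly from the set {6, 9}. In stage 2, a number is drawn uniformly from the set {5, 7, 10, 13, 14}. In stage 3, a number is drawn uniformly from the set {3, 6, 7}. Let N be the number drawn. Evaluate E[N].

E[N | stage 1] = (6+9)/2 = 15/2.
E[N | stage 2] = (5+7+10+13+14)/5 = 49/5.
E[N | stage 3] = (3+6+7)/3 = 16/3.
By the law of total expectation,
E[N] = (5/13)·(15/2) + (6/13)·(49/5) + (2/13)·(16/3) = 3209/390.

3209/390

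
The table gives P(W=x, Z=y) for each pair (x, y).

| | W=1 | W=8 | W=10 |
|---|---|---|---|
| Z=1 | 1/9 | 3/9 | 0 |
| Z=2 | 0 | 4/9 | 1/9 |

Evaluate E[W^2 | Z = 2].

356/5

P(Z = 2) = 5/9.
Summing W^2·P(W=x,Z=y) over the conditioning event gives 356/9.
E[W^2 | Z = 2] = (356/9) / (5/9) = 356/5.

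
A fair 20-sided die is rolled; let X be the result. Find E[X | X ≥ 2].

11

P(X ≥ 2) = 19/20.
E[X | X ≥ 2] = (209/20) / (19/20) = 11.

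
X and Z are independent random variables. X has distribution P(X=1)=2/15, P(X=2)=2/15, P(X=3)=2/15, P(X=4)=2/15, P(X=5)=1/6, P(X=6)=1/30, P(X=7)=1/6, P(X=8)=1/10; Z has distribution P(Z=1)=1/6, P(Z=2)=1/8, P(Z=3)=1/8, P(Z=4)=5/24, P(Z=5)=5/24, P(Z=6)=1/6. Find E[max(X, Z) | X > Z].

P(X > Z) = 371/720.
Summing max(X,Z)·P(x,y) over outcomes with X > Z gives 243/80.
E[max(X, Z) | X > Z] = (243/80) / (371/720) = 2187/371.

2187/371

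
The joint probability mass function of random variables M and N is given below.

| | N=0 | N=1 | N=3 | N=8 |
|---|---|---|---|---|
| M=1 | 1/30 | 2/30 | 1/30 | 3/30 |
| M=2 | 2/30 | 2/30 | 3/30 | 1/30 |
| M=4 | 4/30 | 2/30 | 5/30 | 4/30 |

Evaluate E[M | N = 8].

P(N = 8) = 4/15.
Σ M·P over the event = 1·(3/30) + 2·(1/30) + 4·(4/30) = 7/10.
E[M | N = 8] = (7/10) / (4/15) = 21/8.

21/8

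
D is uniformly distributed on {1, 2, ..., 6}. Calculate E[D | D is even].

Given D is even, D is equally likely to be any of {2, 4, 6}.
E[D | D is even] = (2 + 4 + 6) / 3 = 4.

4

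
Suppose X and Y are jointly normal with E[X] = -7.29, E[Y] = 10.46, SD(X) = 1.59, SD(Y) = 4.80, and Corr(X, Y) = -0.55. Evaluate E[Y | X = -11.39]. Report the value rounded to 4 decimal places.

17.2675

E[Y | X=x] = μ_Y + ρ(σ_Y/σ_X)(x − μ_X) for jointly normal variables.
E[Y | X=-11.39] = 10.46 + (-0.55)·(4.80/1.59)·(-11.39 − (-7.29)) = 10.46 + (-1.660377)·(-4.1) = 17.2675.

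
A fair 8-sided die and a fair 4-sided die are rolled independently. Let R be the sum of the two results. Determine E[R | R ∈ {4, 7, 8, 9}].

P(R ∈ {4, 7, 8, 9}) = 15/32.
Σ over the event: 4·3/32 + 7·1/8 + 8·1/8 + 9·1/8 = 27/8.
E[R | R ∈ {4, 7, 8, 9}] = (27/8) / (15/32) = 36/5.

36/5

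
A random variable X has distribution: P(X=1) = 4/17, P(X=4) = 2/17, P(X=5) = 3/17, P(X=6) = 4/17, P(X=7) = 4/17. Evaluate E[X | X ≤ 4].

2

P(X ≤ 4) = 6/17.
Σ over the event: 1·4/17 + 4·2/17 = 12/17.
E[X | X ≤ 4] = (12/17) / (6/17) = 2.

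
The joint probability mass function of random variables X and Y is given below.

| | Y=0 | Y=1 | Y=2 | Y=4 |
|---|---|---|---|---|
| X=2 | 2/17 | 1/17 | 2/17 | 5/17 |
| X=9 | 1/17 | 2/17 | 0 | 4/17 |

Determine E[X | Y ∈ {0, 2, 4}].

9/2

P(Y ∈ {0, 2, 4}) = 14/17.
Summing X·P(X=x,Y=y) over the conditioning event gives 63/17.
E[X | Y ∈ {0, 2, 4}] = (63/17) / (14/17) = 9/2.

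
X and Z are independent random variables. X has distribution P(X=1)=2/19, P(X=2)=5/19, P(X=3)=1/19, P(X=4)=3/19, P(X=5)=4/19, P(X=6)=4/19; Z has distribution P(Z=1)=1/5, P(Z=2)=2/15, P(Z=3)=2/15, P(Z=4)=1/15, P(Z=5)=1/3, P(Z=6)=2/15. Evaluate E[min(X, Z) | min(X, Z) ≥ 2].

10/3

P(min(X, Z) ≥ 2) = 68/95.
Summing min(X,Z)·P(x,y) over outcomes with min(X, Z) ≥ 2 gives 136/57.
E[min(X, Z) | min(X, Z) ≥ 2] = (136/57) / (68/95) = 10/3.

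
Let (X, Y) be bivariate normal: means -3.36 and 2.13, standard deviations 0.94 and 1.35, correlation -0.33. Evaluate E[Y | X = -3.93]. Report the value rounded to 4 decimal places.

2.4001

The regression of Y on X has slope ρ·σ_Y/σ_X and passes through (μ_X, μ_Y).
E[Y | X=-3.93] = 2.13 + (-0.33)·(1.35/0.94)·(-3.93 − (-3.36)) = 2.13 + (-0.47394)·(-0.57) = 2.4001.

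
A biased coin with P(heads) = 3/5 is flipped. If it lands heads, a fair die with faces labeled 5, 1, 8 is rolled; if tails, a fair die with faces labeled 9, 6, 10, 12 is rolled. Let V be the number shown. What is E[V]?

13/2

E[V | heads] = (5+1+8)/3 = 14/3.
E[V | tails] = (9+6+10+12)/4 = 37/4.
By the law of total expectation,
E[V] = (3/5)·(14/3) + (2/5)·(37/4) = 13/2.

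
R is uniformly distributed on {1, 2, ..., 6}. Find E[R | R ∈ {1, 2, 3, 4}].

5/2

P(R ∈ {1, 2, 3, 4}) = 2/3.
Σ over the event: 1·1/6 + 2·1/6 + 3·1/6 + 4·1/6 = 5/3.
E[R | R ∈ {1, 2, 3, 4}] = (5/3) / (2/3) = 5/2.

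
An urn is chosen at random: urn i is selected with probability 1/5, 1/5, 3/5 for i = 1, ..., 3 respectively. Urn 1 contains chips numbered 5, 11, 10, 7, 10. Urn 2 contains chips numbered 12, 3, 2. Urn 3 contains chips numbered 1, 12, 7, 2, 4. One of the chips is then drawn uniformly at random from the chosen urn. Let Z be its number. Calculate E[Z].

E[Z | urn 1] = (5+11+10+7+10)/5 = 43/5.
E[Z | urn 2] = (12+3+2)/3 = 17/3.
E[Z | urn 3] = (1+12+7+2+4)/5 = 26/5.
By the law of total expectation,
E[Z] = (1/5)·(43/5) + (1/5)·(17/3) + (3/5)·(26/5) = 448/75.

448/75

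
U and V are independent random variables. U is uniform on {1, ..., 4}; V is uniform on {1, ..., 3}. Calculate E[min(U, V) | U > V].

Outcomes with U > V: (2,1), (3,1), (3,2), (4,1), (4,2), (4,3), each with probability 1/12.
E[min(U, V) | U > V] = (1 + 1 + 2 + 1 + 2 + 3) / 6 = 5/3.

5/3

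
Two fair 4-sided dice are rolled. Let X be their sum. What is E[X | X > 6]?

P(X > 6) = 3/16.
Σ over the event: 7·1/8 + 8·1/16 = 11/8.
E[X | X > 6] = (11/8) / (3/16) = 22/3.

22/3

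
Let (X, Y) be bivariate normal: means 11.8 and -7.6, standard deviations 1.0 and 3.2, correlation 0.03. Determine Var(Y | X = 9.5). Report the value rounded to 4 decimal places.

For a bivariate normal, Var(Y | X=x) = σ_Y²(1 − ρ²).
Var(Y | X=9.5) = (3.2)²·(1 − (0.03)²) = 10.24·0.9991 = 10.2308.

10.2308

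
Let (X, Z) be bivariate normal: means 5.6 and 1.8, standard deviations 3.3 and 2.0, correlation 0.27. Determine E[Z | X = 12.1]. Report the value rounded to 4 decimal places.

For a bivariate normal, E[Z | X=x] = μ_Z + ρ·(σ_Z/σ_X)·(x − μ_X).
E[Z | X=12.1] = 1.8 + (0.27)·(2.0/3.3)·(12.1 − (5.6)) = 1.8 + (0.163636)·(6.5) = 2.8636.

2.8636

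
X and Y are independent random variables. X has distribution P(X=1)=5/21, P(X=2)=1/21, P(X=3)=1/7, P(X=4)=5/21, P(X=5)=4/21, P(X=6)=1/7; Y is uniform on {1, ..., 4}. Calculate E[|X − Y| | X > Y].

61/25

P(X > Y) = 25/42.
Summing |X−Y|·P(x,y) over outcomes with X > Y gives 61/42.
E[|X − Y| | X > Y] = (61/42) / (25/42) = 61/25.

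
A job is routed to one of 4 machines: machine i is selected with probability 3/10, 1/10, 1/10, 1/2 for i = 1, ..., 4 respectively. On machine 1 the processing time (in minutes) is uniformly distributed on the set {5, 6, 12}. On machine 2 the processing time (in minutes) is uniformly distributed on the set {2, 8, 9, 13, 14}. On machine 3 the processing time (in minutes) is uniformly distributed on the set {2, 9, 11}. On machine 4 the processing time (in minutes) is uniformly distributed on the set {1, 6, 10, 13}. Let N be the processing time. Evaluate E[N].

2311/300

E[N | machine 1] = (5+6+12)/3 = 23/3.
E[N | machine 2] = (2+8+9+13+14)/5 = 46/5.
E[N | machine 3] = (2+9+11)/3 = 22/3.
E[N | machine 4] = (1+6+10+13)/4 = 15/2.
By the law of total expectation,
E[N] = (3/10)·(23/3) + (1/10)·(46/5) + (1/10)·(22/3) + (1/2)·(15/2) = 2311/300.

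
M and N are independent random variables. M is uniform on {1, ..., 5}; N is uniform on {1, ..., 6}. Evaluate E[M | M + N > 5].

7/2

P(M + N > 5) = 2/3.
Summing M·P(x,y) over outcomes with M + N > 5 gives 7/3.
E[M | M + N > 5] = (7/3) / (2/3) = 7/2.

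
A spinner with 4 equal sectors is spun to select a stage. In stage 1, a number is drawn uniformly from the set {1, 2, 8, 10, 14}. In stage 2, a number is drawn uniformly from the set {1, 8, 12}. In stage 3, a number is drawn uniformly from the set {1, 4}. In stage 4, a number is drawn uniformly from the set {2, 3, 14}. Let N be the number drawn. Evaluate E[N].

137/24

E[N | stage 1] = (1+2+8+10+14)/5 = 7.
E[N | stage 2] = (1+8+12)/3 = 7.
E[N | stage 3] = (1+4)/2 = 5/2.
E[N | stage 4] = (2+3+14)/3 = 19/3.
E[N] = (1/4)·(7) + (1/4)·(7) + (1/4)·(5/2) + (1/4)·(19/3) = 137/24.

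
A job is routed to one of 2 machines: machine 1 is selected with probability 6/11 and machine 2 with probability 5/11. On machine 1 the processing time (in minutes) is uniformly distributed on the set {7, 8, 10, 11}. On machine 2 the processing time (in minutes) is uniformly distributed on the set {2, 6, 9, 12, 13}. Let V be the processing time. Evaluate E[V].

E[V | machine 1] = (7+8+10+11)/4 = 9.
E[V | machine 2] = (2+6+9+12+13)/5 = 42/5.
By the law of total expectation,
E[V] = (6/11)·(9) + (5/11)·(42/5) = 96/11.

96/11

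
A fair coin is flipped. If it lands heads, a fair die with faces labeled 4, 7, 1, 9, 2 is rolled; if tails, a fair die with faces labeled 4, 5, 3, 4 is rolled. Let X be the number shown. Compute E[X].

E[X | heads] = (4+7+1+9+2)/5 = 23/5.
E[X | tails] = (4+5+3+4)/4 = 4.
E[X] = (1/2)·(23/5) + (1/2)·(4) = 43/10.

43/10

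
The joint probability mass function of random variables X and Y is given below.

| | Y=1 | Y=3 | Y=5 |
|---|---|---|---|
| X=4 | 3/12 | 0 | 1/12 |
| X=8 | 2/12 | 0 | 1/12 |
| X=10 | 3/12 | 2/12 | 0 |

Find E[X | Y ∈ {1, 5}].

P(Y ∈ {1, 5}) = 5/6.
Σ X·P over the event = 4·(3/12) + 4·(1/12) + 8·(2/12) + 8·(1/12) + 10·(3/12) = 35/6.
E[X | Y ∈ {1, 5}] = (35/6) / (5/6) = 7.

7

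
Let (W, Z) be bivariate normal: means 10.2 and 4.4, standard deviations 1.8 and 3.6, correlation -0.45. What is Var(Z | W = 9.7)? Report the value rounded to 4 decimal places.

10.3356

For a bivariate normal, Var(Z | W=x) = σ_Z²(1 − ρ²).
Var(Z | W=9.7) = (3.6)²·(1 − (-0.45)²) = 12.96·0.7975 = 10.3356.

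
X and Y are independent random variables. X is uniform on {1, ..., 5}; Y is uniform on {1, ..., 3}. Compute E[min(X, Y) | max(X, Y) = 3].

Outcomes with max(X, Y) = 3: (1,3), (2,3), (3,1), (3,2), (3,3), each with probability 1/15.
E[min(X, Y) | max(X, Y) = 3] = (1 + 2 + 1 + 2 + 3) / 5 = 9/5.

9/5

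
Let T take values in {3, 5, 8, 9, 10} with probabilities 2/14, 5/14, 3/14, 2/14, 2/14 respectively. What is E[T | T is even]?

44/5

P(T is even) = 5/14.
Σ over the event: 8·3/14 + 10·1/7 = 22/7.
E[T | T is even] = (22/7) / (5/14) = 44/5.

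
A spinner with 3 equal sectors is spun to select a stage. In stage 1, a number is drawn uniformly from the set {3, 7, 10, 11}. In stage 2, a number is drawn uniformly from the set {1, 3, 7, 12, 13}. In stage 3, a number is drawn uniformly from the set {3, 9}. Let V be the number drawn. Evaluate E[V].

E[V | stage 1] = (3+7+10+11)/4 = 31/4.
E[V | stage 2] = (1+3+7+12+13)/5 = 36/5.
E[V | stage 3] = (3+9)/2 = 6.
By the law of total expectation,
E[V] = (1/3)·(31/4) + (1/3)·(36/5) + (1/3)·(6) = 419/60.

419/60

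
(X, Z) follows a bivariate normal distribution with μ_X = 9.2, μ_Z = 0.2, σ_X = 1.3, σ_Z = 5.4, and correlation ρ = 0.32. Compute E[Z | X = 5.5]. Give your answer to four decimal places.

-4.7182

For a bivariate normal, E[Z | X=x] = μ_Z + ρ·(σ_Z/σ_X)·(x − μ_X).
E[Z | X=5.5] = 0.2 + (0.32)·(5.4/1.3)·(5.5 − (9.2)) = 0.2 + (1.32923)·(-3.7) = -4.7182.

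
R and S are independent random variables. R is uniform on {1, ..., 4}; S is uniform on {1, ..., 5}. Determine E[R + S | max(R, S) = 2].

10/3

Outcomes with max(R, S) = 2: (1,2), (2,1), (2,2), each with probability 1/20.
E[R + S | max(R, S) = 2] = (3 + 3 + 4) / 3 = 10/3.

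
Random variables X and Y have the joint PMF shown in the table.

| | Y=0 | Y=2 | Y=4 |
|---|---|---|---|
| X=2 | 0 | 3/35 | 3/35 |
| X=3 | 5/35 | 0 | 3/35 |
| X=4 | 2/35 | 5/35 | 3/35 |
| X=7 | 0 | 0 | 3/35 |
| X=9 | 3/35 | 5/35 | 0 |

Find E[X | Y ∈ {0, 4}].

49/11

P(Y ∈ {0, 4}) = 22/35.
Σ X·P over the event = 2·(3/35) + 3·(5/35) + 3·(3/35) + 4·(2/35) + 4·(3/35) + 7·(3/35) + 9·(3/35) = 14/5.
E[X | Y ∈ {0, 4}] = (14/5) / (22/35) = 49/11.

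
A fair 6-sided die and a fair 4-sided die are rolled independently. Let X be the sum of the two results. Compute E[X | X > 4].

P(X > 4) = 3/4.
Σ over the event: 5·1/6 + 6·1/6 + 7·1/6 + 8·1/8 + 9·1/12 + 10·1/24 = 31/6.
E[X | X > 4] = (31/6) / (3/4) = 62/9.

62/9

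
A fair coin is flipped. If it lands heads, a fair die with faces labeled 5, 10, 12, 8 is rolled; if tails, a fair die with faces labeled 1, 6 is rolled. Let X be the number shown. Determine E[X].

49/8

E[X | heads] = (5+10+12+8)/4 = 35/4.
E[X | tails] = (1+6)/2 = 7/2.
By the law of total expectation,
E[X] = (1/2)·(35/4) + (1/2)·(7/2) = 49/8.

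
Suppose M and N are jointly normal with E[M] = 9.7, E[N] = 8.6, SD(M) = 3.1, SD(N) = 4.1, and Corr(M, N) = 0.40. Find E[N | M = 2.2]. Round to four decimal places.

4.6323

The regression of N on M has slope ρ·σ_N/σ_M and passes through (μ_M, μ_N).
E[N | M=2.2] = 8.6 + (0.40)·(4.1/3.1)·(2.2 − (9.7)) = 8.6 + (0.52903)·(-7.5) = 4.6323.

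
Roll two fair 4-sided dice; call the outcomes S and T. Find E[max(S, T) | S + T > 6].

Outcomes with S + T > 6: (3,4), (4,3), (4,4), each with probability 1/16.
E[max(S, T) | S + T > 6] = (4 + 4 + 4) / 3 = 4.

4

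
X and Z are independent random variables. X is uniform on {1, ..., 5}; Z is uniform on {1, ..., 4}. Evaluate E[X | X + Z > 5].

4

Outcomes with X + Z > 5: (2,4), (3,3), (3,4), (4,2), (4,3), (4,4), (5,1), (5,2), (5,3), (5,4), each with probability 1/20.
E[X | X + Z > 5] = (2 + 3 + 3 + 4 + 4 + 4 + 5 + 5 + 5 + 5) / 10 = 4.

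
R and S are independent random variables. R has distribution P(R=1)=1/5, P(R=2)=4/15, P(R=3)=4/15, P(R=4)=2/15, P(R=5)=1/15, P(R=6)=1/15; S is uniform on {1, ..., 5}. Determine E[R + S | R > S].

53/9

P(R > S) = 9/25.
Summing (R+S)·P(x,y) over outcomes with R > S gives 53/25.
E[R + S | R > S] = (53/25) / (9/25) = 53/9.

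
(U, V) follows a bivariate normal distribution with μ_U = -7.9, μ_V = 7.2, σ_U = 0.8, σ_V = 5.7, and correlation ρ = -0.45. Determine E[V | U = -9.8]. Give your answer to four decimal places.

The regression of V on U has slope ρ·σ_V/σ_U and passes through (μ_U, μ_V).
E[V | U=-9.8] = 7.2 + (-0.45)·(5.7/0.8)·(-9.8 − (-7.9)) = 7.2 + (-3.20625)·(-1.9) = 13.2919.

13.2919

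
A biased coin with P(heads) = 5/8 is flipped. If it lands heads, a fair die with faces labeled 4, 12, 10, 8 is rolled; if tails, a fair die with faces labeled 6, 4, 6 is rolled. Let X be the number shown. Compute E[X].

E[X | heads] = (4+12+10+8)/4 = 17/2.
E[X | tails] = (6+4+6)/3 = 16/3.
E[X] = (5/8)·(17/2) + (3/8)·(16/3) = 117/16.

117/16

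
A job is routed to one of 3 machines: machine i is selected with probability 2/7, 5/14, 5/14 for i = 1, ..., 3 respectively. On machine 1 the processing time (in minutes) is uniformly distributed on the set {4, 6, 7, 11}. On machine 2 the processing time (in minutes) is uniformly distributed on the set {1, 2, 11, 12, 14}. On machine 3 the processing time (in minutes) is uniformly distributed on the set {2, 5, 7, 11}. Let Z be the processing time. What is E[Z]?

E[Z | machine 1] = (4+6+7+11)/4 = 7.
E[Z | machine 2] = (1+2+11+12+14)/5 = 8.
E[Z | machine 3] = (2+5+7+11)/4 = 25/4.
By the law of total expectation,
E[Z] = (2/7)·(7) + (5/14)·(8) + (5/14)·(25/4) = 397/56.

397/56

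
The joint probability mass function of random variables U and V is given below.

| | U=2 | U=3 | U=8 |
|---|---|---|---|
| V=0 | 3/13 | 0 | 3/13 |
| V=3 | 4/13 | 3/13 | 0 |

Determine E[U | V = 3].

P(V = 3) = 7/13.
Summing U·P(U=x,V=y) over the conditioning event gives 17/13.
E[U | V = 3] = (17/13) / (7/13) = 17/7.

17/7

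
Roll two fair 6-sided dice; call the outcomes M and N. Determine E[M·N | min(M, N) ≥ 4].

Outcomes with min(M, N) ≥ 4: (4,4), (4,5), (4,6), (5,4), (5,5), (5,6), (6,4), (6,5), (6,6), each with probability 1/36.
E[M·N | min(M, N) ≥ 4] = (16 + 20 + 24 + 20 + 25 + 30 + 24 + 30 + 36) / 9 = 25.

25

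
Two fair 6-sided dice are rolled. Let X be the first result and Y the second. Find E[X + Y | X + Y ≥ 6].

106/13

P(X + Y ≥ 6) = 13/18.
Summing (X+Y)·P(x,y) over outcomes with X + Y ≥ 6 gives 53/9.
E[X + Y | X + Y ≥ 6] = (53/9) / (13/18) = 106/13.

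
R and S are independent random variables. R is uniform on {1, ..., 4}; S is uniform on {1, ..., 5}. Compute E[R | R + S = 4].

2

P(R + S = 4) = 3/20.
Summing R·P(x,y) over outcomes with R + S = 4 gives 3/10.
E[R | R + S = 4] = (3/10) / (3/20) = 2.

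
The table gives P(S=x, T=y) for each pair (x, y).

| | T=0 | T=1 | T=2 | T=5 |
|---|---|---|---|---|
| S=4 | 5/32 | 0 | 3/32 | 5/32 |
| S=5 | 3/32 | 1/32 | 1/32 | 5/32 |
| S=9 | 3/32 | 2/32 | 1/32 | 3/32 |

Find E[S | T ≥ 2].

P(T ≥ 2) = 9/16.
Summing S·P(S=x,T=y) over the conditioning event gives 49/16.
E[S | T ≥ 2] = (49/16) / (9/16) = 49/9.

49/9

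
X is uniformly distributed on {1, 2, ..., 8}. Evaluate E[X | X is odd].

Given X is odd, X is equally likely to be any of {1, 3, 5, 7}.
E[X | X is odd] = (1 + 3 + 5 + 7) / 4 = 4.

4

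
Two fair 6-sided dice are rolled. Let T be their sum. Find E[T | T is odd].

7

P(T is odd) = 1/2.
Σ over the event: 3·1/18 + 5·1/9 + 7·1/6 + 9·1/9 + 11·1/18 = 7/2.
E[T | T is odd] = (7/2) / (1/2) = 7.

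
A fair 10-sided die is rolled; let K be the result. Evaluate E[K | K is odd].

Given K is odd, K is equally likely to be any of {1, 3, 5, 7, 9}.
E[K | K is odd] = (1 + 3 + 5 + 7 + 9) / 5 = 5.

5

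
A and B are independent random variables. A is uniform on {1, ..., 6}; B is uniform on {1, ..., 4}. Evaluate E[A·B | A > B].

145/14

P(A > B) = 7/12.
Summing AB·P(x,y) over outcomes with A > B gives 145/24.
E[A·B | A > B] = (145/24) / (7/12) = 145/14.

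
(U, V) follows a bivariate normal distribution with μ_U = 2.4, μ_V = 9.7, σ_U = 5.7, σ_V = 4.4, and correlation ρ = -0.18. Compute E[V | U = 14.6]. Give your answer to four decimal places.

8.0048

The regression of V on U has slope ρ·σ_V/σ_U and passes through (μ_U, μ_V).
E[V | U=14.6] = 9.7 + (-0.18)·(4.4/5.7)·(14.6 − (2.4)) = 9.7 + (-0.13895)·(12.2) = 8.0048.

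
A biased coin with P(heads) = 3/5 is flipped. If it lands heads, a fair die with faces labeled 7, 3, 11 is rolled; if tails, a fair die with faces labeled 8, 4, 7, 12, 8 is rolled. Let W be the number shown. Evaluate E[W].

E[W | heads] = (7+3+11)/3 = 7.
E[W | tails] = (8+4+7+12+8)/5 = 39/5.
By the law of total expectation,
E[W] = (3/5)·(7) + (2/5)·(39/5) = 183/25.

183/25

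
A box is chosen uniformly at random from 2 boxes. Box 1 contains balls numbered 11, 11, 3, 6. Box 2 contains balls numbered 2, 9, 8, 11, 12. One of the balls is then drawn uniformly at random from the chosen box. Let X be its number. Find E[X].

E[X | box 1] = (11+11+3+6)/4 = 31/4.
E[X | box 2] = (2+9+8+11+12)/5 = 42/5.
E[X] = (1/2)·(31/4) + (1/2)·(42/5) = 323/40.

323/40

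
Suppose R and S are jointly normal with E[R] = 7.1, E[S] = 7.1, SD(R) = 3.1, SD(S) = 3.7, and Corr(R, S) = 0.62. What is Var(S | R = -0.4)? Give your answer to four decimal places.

For a bivariate normal, Var(S | R=x) = σ_S²(1 − ρ²).
Var(S | R=-0.4) = (3.7)²·(1 − (0.62)²) = 13.69·0.6156 = 8.4276.

8.4276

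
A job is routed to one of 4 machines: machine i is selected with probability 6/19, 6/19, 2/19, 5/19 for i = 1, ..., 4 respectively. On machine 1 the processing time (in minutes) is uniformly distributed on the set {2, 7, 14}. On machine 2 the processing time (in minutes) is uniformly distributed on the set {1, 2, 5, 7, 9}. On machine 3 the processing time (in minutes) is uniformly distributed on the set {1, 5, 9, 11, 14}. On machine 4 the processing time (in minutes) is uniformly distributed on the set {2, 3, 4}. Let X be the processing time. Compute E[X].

E[X | machine 1] = (2+7+14)/3 = 23/3.
E[X | machine 2] = (1+2+5+7+9)/5 = 24/5.
E[X | machine 3] = (1+5+9+11+14)/5 = 8.
E[X | machine 4] = (2+3+4)/3 = 3.
By the law of total expectation,
E[X] = (6/19)·(23/3) + (6/19)·(24/5) + (2/19)·(8) + (5/19)·(3) = 529/95.

529/95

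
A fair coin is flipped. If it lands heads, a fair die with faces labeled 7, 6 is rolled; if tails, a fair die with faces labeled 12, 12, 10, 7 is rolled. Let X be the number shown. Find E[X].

E[X | heads] = (7+6)/2 = 13/2.
E[X | tails] = (12+12+10+7)/4 = 41/4.
By the law of total expectation,
E[X] = (1/2)·(13/2) + (1/2)·(41/4) = 67/8.

67/8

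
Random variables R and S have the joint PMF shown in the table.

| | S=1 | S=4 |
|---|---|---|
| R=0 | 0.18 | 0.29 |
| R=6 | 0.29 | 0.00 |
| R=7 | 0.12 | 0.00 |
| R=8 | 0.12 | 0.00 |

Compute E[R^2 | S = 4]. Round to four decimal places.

0.0000

P(S = 4) = 0.29.
Σ R^2·P over the event = 0·(0.29) = 0.00.
E[R^2 | S = 4] = (0.00) / (0.29) = 0.0000.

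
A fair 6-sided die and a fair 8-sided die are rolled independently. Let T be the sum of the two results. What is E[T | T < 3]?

P(T < 3) = 1/48.
Σ over the event: 2·1/48 = 1/24.
E[T | T < 3] = (1/24) / (1/48) = 2.

2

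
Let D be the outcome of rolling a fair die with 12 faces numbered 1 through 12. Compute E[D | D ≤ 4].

Given D ≤ 4, D is equally likely to be any of {1, 2, 3, 4}.
E[D | D ≤ 4] = (1 + 2 + 3 + 4) / 4 = 5/2.

5/2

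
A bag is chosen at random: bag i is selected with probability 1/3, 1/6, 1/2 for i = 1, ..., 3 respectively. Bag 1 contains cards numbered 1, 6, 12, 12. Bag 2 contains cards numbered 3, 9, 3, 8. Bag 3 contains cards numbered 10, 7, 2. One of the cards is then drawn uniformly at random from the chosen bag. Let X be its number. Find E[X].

161/24

E[X | bag 1] = (1+6+12+12)/4 = 31/4.
E[X | bag 2] = (3+9+3+8)/4 = 23/4.
E[X | bag 3] = (10+7+2)/3 = 19/3.
By the law of total expectation,
E[X] = (1/3)·(31/4) + (1/6)·(23/4) + (1/2)·(19/3) = 161/24.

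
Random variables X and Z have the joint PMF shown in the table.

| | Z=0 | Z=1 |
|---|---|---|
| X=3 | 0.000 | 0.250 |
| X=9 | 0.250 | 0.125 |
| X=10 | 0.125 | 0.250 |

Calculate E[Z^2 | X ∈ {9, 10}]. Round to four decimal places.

P(X ∈ {9, 10}) = 0.750.
Σ Z^2·P over the event = 0·(0.250) + 1·(0.125) + 0·(0.125) + 1·(0.250) = 0.375.
E[Z^2 | X ∈ {9, 10}] = (0.375) / (0.750) = 0.5000.

0.5000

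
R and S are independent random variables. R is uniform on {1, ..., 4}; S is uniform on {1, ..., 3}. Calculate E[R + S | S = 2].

9/2

Outcomes with S = 2: (1,2), (2,2), (3,2), (4,2), each with probability 1/12.
E[R + S | S = 2] = (3 + 4 + 5 + 6) / 4 = 9/2.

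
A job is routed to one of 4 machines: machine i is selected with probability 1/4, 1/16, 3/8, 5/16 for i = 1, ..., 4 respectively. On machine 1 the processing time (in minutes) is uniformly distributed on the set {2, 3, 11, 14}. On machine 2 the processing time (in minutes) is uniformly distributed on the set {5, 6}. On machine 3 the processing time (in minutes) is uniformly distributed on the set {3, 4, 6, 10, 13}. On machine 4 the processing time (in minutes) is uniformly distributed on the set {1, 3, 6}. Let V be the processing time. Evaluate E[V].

E[V | machine 1] = (2+3+11+14)/4 = 15/2.
E[V | machine 2] = (5+6)/2 = 11/2.
E[V | machine 3] = (3+4+6+10+13)/5 = 36/5.
E[V | machine 4] = (1+3+6)/3 = 10/3.
E[V] = (1/4)·(15/2) + (1/16)·(11/2) + (3/8)·(36/5) + (5/16)·(10/3) = 2861/480.

2861/480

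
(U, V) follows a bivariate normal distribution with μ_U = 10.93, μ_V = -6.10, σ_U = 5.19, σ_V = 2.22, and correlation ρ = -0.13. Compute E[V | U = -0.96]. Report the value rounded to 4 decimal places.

-5.4388

E[V | U=x] = μ_V + ρ(σ_V/σ_U)(x − μ_U) for jointly normal variables.
E[V | U=-0.96] = -6.10 + (-0.13)·(2.22/5.19)·(-0.96 − (10.93)) = -6.10 + (-0.055607)·(-11.89) = -5.4388.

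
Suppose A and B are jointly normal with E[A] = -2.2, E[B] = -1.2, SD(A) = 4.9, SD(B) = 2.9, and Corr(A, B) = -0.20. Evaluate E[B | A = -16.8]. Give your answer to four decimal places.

0.5282

E[B | A=x] = μ_B + ρ(σ_B/σ_A)(x − μ_A) for jointly normal variables.
E[B | A=-16.8] = -1.2 + (-0.20)·(2.9/4.9)·(-16.8 − (-2.2)) = -1.2 + (-0.11837)·(-14.6) = 0.5282.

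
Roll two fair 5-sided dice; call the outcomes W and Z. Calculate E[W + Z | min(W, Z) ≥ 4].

9

Outcomes with min(W, Z) ≥ 4: (4,4), (4,5), (5,4), (5,5), each with probability 1/25.
E[W + Z | min(W, Z) ≥ 4] = (8 + 9 + 9 + 10) / 4 = 9.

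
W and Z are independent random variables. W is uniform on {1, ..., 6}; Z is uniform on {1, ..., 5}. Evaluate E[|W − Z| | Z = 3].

3/2

Outcomes with Z = 3: (1,3), (2,3), (3,3), (4,3), (5,3), (6,3), each with probability 1/30.
E[|W − Z| | Z = 3] = (2 + 1 + 0 + 1 + 2 + 3) / 6 = 3/2.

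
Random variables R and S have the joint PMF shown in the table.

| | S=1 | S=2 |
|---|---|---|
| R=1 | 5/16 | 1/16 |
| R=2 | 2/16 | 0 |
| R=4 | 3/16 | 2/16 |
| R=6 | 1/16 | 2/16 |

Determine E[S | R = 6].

P(R = 6) = 3/16.
Summing S·P(R=x,S=y) over the conditioning event gives 5/16.
E[S | R = 6] = (5/16) / (3/16) = 5/3.

5/3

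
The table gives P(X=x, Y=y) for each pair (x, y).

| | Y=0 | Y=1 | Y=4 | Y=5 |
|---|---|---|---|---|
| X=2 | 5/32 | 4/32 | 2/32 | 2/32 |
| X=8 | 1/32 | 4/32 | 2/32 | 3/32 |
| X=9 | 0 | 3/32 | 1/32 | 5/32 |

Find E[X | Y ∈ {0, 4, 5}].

P(Y ∈ {0, 4, 5}) = 21/32.
Summing X·P(X=x,Y=y) over the conditioning event gives 15/4.
E[X | Y ∈ {0, 4, 5}] = (15/4) / (21/32) = 40/7.

40/7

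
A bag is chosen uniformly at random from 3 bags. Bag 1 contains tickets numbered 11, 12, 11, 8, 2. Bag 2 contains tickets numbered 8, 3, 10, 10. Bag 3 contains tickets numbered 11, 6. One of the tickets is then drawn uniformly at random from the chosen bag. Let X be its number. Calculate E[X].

167/20

E[X | bag 1] = (11+12+11+8+2)/5 = 44/5.
E[X | bag 2] = (8+3+10+10)/4 = 31/4.
E[X | bag 3] = (11+6)/2 = 17/2.
By the law of total expectation,
E[X] = (1/3)·(44/5) + (1/3)·(31/4) + (1/3)·(17/2) = 167/20.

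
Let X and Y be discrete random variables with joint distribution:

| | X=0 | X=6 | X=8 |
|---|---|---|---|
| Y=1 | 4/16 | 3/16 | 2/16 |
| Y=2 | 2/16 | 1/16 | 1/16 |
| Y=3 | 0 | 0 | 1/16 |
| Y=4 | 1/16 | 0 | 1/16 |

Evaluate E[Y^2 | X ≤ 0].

4

P(X ≤ 0) = 7/16.
Σ Y^2·P over the event = 1·(4/16) + 4·(2/16) + 16·(1/16) = 7/4.
E[Y^2 | X ≤ 0] = (7/4) / (7/16) = 4.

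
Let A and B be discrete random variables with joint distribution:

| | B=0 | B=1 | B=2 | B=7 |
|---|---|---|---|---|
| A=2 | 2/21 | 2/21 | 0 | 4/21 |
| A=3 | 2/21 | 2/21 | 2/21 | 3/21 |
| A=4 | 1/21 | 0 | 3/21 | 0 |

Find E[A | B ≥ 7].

P(B ≥ 7) = 1/3.
Σ A·P over the event = 2·(4/21) + 3·(3/21) = 17/21.
E[A | B ≥ 7] = (17/21) / (1/3) = 17/7.

17/7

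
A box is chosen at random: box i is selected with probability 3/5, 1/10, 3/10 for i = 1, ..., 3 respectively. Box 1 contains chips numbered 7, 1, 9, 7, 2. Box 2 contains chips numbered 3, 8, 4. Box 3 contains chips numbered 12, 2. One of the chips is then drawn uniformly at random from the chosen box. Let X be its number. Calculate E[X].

143/25

E[X | box 1] = (7+1+9+7+2)/5 = 26/5.
E[X | box 2] = (3+8+4)/3 = 5.
E[X | box 3] = (12+2)/2 = 7.
By the law of total expectation,
E[X] = (3/5)·(26/5) + (1/10)·(5) + (3/10)·(7) = 143/25.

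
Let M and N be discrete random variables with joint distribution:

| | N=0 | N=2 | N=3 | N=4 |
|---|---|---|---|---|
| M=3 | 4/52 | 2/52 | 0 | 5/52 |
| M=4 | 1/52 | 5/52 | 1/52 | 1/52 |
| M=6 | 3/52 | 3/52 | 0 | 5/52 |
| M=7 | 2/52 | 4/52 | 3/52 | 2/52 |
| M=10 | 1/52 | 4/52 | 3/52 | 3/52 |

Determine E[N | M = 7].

25/11

P(M = 7) = 11/52.
Σ N·P over the event = 0·(2/52) + 2·(4/52) + 3·(3/52) + 4·(2/52) = 25/52.
E[N | M = 7] = (25/52) / (11/52) = 25/11.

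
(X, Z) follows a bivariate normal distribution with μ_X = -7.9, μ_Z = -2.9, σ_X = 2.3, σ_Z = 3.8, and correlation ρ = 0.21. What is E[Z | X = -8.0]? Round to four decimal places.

-2.9347

The regression of Z on X has slope ρ·σ_Z/σ_X and passes through (μ_X, μ_Z).
E[Z | X=-8.0] = -2.9 + (0.21)·(3.8/2.3)·(-8.0 − (-7.9)) = -2.9 + (0.34696)·(-0.1) = -2.9347.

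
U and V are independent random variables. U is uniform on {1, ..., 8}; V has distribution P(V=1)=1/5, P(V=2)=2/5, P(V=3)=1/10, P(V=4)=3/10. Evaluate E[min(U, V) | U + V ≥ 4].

P(U + V ≥ 4) = 9/10.
Summing min(U,V)·P(x,y) over outcomes with U + V ≥ 4 gives 167/80.
E[min(U, V) | U + V ≥ 4] = (167/80) / (9/10) = 167/72.

167/72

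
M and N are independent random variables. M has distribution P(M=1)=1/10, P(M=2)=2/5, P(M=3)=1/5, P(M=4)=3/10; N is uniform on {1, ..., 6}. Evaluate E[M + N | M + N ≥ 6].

P(M + N ≥ 6) = 37/60.
Summing (M+N)·P(x,y) over outcomes with M + N ≥ 6 gives 277/60.
E[M + N | M + N ≥ 6] = (277/60) / (37/60) = 277/37.

277/37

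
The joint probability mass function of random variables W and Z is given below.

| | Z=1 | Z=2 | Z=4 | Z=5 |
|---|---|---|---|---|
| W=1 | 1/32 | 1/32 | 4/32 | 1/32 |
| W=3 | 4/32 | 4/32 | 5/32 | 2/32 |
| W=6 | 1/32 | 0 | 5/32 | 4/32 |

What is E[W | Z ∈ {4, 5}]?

80/21

P(Z ∈ {4, 5}) = 21/32.
Σ W·P over the event = 1·(4/32) + 1·(1/32) + 3·(5/32) + 3·(2/32) + 6·(5/32) + 6·(4/32) = 5/2.
E[W | Z ∈ {4, 5}] = (5/2) / (21/32) = 80/21.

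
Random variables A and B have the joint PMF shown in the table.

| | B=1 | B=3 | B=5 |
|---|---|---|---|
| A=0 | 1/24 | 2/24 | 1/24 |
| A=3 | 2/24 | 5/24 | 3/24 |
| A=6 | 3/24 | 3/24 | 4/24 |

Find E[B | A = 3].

16/5

P(A = 3) = 5/12.
Σ B·P over the event = 1·(2/24) + 3·(5/24) + 5·(3/24) = 4/3.
E[B | A = 3] = (4/3) / (5/12) = 16/5.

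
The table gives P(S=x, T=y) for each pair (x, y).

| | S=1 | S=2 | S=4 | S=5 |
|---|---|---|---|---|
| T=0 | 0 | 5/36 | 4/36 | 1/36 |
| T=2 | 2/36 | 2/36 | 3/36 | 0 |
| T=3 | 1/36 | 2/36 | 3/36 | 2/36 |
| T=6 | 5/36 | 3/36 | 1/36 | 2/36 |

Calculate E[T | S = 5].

P(S = 5) = 5/36.
Σ T·P over the event = 0·(1/36) + 3·(2/36) + 6·(2/36) = 1/2.
E[T | S = 5] = (1/2) / (5/36) = 18/5.

18/5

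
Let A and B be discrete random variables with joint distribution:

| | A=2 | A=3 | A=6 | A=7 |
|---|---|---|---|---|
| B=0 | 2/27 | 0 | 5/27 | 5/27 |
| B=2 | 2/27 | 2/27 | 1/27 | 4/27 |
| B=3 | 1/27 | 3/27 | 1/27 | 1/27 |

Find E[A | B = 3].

4

P(B = 3) = 2/9.
Σ A·P over the event = 2·(1/27) + 3·(3/27) + 6·(1/27) + 7·(1/27) = 8/9.
E[A | B = 3] = (8/9) / (2/9) = 4.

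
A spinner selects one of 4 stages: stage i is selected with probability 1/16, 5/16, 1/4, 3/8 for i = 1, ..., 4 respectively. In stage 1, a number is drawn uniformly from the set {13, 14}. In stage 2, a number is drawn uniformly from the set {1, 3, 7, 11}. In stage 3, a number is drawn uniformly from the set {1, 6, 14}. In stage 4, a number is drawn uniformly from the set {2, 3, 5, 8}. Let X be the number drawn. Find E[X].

6

E[X | stage 1] = (13+14)/2 = 27/2.
E[X | stage 2] = (1+3+7+11)/4 = 11/2.
E[X | stage 3] = (1+6+14)/3 = 7.
E[X | stage 4] = (2+3+5+8)/4 = 9/2.
By the law of total expectation,
E[X] = (1/16)·(27/2) + (5/16)·(11/2) + (1/4)·(7) + (3/8)·(9/2) = 6.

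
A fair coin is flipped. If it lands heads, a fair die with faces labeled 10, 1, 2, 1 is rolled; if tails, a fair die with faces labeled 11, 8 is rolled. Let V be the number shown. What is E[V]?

E[V | heads] = (10+1+2+1)/4 = 7/2.
E[V | tails] = (11+8)/2 = 19/2.
E[V] = (1/2)·(7/2) + (1/2)·(19/2) = 13/2.

13/2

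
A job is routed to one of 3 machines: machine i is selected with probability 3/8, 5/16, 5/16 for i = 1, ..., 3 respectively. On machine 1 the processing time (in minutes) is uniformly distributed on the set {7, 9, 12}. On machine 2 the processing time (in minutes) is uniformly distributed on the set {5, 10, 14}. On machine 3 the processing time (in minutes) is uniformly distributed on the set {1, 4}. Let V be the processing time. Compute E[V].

E[V | machine 1] = (7+9+12)/3 = 28/3.
E[V | machine 2] = (5+10+14)/3 = 29/3.
E[V | machine 3] = (1+4)/2 = 5/2.
E[V] = (3/8)·(28/3) + (5/16)·(29/3) + (5/16)·(5/2) = 701/96.

701/96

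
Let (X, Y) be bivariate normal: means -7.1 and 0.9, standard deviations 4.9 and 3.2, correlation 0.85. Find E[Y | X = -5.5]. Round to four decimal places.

1.7882

The regression of Y on X has slope ρ·σ_Y/σ_X and passes through (μ_X, μ_Y).
E[Y | X=-5.5] = 0.9 + (0.85)·(3.2/4.9)·(-5.5 − (-7.1)) = 0.9 + (0.5551)·(1.6) = 1.7882.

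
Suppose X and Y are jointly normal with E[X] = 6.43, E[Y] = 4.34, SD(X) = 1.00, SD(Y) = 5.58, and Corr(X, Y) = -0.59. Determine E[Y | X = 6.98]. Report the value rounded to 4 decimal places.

E[Y | X=x] = μ_Y + ρ(σ_Y/σ_X)(x − μ_X) for jointly normal variables.
E[Y | X=6.98] = 4.34 + (-0.59)·(5.58/1.00)·(6.98 − (6.43)) = 4.34 + (-3.2922)·(0.55) = 2.5293.

2.5293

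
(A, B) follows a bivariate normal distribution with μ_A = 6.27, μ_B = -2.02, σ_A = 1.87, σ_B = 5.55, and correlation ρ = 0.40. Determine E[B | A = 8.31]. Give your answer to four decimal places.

0.4018

E[B | A=x] = μ_B + ρ(σ_B/σ_A)(x − μ_A) for jointly normal variables.
E[B | A=8.31] = -2.02 + (0.40)·(5.55/1.87)·(8.31 − (6.27)) = -2.02 + (1.18717)·(2.04) = 0.4018.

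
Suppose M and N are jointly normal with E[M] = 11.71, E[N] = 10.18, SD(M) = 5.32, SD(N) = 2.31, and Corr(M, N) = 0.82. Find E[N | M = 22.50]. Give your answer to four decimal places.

14.0218

E[N | M=x] = μ_N + ρ(σ_N/σ_M)(x − μ_M) for jointly normal variables.
E[N | M=22.50] = 10.18 + (0.82)·(2.31/5.32)·(22.50 − (11.71)) = 10.18 + (0.35605)·(10.79) = 14.0218.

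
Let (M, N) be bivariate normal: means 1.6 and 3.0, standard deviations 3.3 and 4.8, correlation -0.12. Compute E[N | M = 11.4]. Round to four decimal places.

The regression of N on M has slope ρ·σ_N/σ_M and passes through (μ_M, μ_N).
E[N | M=11.4] = 3.0 + (-0.12)·(4.8/3.3)·(11.4 − (1.6)) = 3.0 + (-0.174545)·(9.8) = 1.2895.

1.2895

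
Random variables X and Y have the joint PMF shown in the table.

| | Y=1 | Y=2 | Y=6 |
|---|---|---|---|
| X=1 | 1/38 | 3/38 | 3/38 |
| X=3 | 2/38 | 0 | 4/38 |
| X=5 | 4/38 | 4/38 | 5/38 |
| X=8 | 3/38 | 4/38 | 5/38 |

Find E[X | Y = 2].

P(Y = 2) = 11/38.
Σ X·P over the event = 1·(3/38) + 5·(4/38) + 8·(4/38) = 55/38.
E[X | Y = 2] = (55/38) / (11/38) = 5.

5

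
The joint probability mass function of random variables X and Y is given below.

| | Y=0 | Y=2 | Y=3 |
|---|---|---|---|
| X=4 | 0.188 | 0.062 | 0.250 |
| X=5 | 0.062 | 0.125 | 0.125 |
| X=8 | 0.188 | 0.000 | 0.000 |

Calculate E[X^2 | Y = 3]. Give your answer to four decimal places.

P(Y = 3) = 0.375.
Summing X^2·P(X=x,Y=y) over the conditioning event gives 7.125.
E[X^2 | Y = 3] = (7.125) / (0.375) = 19.0000.

19.0000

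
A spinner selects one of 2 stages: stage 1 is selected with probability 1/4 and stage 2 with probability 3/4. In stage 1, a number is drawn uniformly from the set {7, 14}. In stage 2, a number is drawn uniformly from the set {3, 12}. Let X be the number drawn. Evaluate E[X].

33/4

E[X | stage 1] = (7+14)/2 = 21/2.
E[X | stage 2] = (3+12)/2 = 15/2.
E[X] = (1/4)·(21/2) + (3/4)·(15/2) = 33/4.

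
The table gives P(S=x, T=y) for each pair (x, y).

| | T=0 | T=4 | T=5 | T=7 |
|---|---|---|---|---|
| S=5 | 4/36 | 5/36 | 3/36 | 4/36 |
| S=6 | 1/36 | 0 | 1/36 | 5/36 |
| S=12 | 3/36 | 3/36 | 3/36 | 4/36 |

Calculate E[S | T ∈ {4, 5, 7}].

P(T ∈ {4, 5, 7}) = 7/9.
Σ S·P over the event = 5·(5/36) + 5·(3/36) + 5·(4/36) + 6·(1/36) + 6·(5/36) + 12·(3/36) + 12·(3/36) + 12·(4/36) = 6.
E[S | T ∈ {4, 5, 7}] = (6) / (7/9) = 54/7.

54/7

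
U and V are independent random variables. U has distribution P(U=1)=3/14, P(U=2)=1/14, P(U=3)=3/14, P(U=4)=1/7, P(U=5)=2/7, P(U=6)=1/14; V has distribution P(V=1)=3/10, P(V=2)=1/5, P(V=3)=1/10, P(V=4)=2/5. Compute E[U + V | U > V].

533/80

P(U > V) = 4/7.
Summing (U+V)·P(x,y) over outcomes with U > V gives 533/140.
E[U + V | U > V] = (533/140) / (4/7) = 533/80.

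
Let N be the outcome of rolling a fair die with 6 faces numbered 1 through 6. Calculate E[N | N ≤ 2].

Given N ≤ 2, N is equally likely to be any of {1, 2}.
E[N | N ≤ 2] = (1 + 2) / 2 = 3/2.

3/2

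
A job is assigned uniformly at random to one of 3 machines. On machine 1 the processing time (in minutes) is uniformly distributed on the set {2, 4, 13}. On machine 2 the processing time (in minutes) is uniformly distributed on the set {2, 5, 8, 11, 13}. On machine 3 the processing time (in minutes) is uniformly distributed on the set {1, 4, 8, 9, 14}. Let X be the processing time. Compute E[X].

64/9

E[X | machine 1] = (2+4+13)/3 = 19/3.
E[X | machine 2] = (2+5+8+11+13)/5 = 39/5.
E[X | machine 3] = (1+4+8+9+14)/5 = 36/5.
E[X] = (1/3)·(19/3) + (1/3)·(39/5) + (1/3)·(36/5) = 64/9.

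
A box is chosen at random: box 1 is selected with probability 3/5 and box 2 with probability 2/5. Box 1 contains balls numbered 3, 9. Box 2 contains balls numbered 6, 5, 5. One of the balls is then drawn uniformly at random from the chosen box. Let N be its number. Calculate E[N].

86/15

E[N | box 1] = (3+9)/2 = 6.
E[N | box 2] = (6+5+5)/3 = 16/3.
E[N] = (3/5)·(6) + (2/5)·(16/3) = 86/15.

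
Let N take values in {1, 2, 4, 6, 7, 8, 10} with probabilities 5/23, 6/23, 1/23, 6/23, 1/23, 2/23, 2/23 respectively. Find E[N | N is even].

88/17

P(N is even) = 17/23.
Σ over the event: 2·6/23 + 4·1/23 + 6·6/23 + 8·2/23 + 10·2/23 = 88/23.
E[N | N is even] = (88/23) / (17/23) = 88/17.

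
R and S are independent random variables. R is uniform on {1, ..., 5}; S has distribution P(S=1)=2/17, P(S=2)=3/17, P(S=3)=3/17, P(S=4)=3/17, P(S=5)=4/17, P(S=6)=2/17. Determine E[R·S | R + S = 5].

P(R + S = 5) = 11/85.
Summing RS·P(x,y) over outcomes with R + S = 5 gives 56/85.
E[R·S | R + S = 5] = (56/85) / (11/85) = 56/11.

56/11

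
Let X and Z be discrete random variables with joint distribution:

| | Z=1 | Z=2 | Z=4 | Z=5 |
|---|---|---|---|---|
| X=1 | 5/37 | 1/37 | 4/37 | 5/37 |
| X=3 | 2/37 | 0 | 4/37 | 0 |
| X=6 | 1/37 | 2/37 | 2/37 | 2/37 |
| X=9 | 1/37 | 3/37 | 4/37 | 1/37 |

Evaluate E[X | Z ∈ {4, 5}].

45/11

P(Z ∈ {4, 5}) = 22/37.
Σ X·P over the event = 1·(4/37) + 1·(5/37) + 3·(4/37) + 6·(2/37) + 6·(2/37) + 9·(4/37) + 9·(1/37) = 90/37.
E[X | Z ∈ {4, 5}] = (90/37) / (22/37) = 45/11.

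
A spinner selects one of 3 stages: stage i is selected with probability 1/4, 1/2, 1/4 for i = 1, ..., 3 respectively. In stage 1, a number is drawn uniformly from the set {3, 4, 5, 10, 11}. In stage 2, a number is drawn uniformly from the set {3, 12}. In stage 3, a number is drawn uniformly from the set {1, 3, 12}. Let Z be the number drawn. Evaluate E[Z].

E[Z | stage 1] = (3+4+5+10+11)/5 = 33/5.
E[Z | stage 2] = (3+12)/2 = 15/2.
E[Z | stage 3] = (1+3+12)/3 = 16/3.
E[Z] = (1/4)·(33/5) + (1/2)·(15/2) + (1/4)·(16/3) = 101/15.

101/15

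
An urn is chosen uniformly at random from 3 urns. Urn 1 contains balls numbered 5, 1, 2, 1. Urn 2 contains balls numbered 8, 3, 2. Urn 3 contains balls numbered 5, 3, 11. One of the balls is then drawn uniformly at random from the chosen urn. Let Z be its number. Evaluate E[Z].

155/36

E[Z | urn 1] = (5+1+2+1)/4 = 9/4.
E[Z | urn 2] = (8+3+2)/3 = 13/3.
E[Z | urn 3] = (5+3+11)/3 = 19/3.
By the law of total expectation,
E[Z] = (1/3)·(9/4) + (1/3)·(13/3) + (1/3)·(19/3) = 155/36.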